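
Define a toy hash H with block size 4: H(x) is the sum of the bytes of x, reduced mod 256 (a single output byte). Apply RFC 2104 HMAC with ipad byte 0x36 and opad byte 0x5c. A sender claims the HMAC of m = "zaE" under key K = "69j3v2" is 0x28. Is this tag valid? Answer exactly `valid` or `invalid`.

Key "69j3v2" = 36 39 6a 33 76 32 is 6 bytes > B = 4, so hash it first: H(key) = b4, then zero-pad to 4 bytes: K' = b4 00 00 00.
K' ⊕ ipad = 82 36 36 36; K' ⊕ opad = e8 5c 5c 5c.
Inner hash: sum = 130+54+54+54+122+97+69 = 580; mod 256 = 68 → 44.
Outer hash (recomputed tag): sum = 232+92+92+92+68 = 576; mod 256 = 64 → 40.
Recomputed tag = 40; claimed = 28 → mismatch.

invalid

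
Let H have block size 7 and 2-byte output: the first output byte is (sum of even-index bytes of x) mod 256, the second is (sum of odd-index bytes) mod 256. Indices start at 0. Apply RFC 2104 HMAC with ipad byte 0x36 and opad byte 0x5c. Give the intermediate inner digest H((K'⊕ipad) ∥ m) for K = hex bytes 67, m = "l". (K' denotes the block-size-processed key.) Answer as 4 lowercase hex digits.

f30e

Key hex bytes 67 is 1 byte ≤ B = 7; zero-pad to 7 bytes: K' = 67 00 00 00 00 00 00.
K' ⊕ ipad = 51 36 36 36 36 36 36.
Inner input = 51 36 36 36 36 36 36 ∥ 6c.
Inner hash: even-index sum = 243 mod 256 = 243; odd-index sum = 270 mod 256 = 14 → f3 0e.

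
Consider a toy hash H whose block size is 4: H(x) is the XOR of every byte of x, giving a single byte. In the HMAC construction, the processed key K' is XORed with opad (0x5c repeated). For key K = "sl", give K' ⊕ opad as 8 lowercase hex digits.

2f305c5c

Key "sl" = 73 6c is 2 bytes ≤ B = 4; zero-pad to 4 bytes: K' = 73 6c 00 00.
XOR each byte with 0x5c: 73⊕5c=2f, 6c⊕5c=30, 00⊕5c=5c, 00⊕5c=5c.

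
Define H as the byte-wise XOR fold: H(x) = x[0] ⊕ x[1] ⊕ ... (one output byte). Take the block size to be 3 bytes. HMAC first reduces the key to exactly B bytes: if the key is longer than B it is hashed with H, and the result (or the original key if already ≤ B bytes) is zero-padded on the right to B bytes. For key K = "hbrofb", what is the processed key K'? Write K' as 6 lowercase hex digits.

130000

|K| = 6 > B = 3, so first hash the key.
H(K): XOR 68⊕62⊕72⊕6f⊕66⊕62 = 13.
Zero-pad H(K) = 13 to 3 bytes: K' = 13 00 00.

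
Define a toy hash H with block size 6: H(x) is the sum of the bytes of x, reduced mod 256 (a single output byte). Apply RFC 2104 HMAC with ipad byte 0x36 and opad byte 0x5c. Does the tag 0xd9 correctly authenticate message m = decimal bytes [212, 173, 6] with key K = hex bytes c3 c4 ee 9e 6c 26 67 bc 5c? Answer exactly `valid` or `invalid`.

invalid

Key hex bytes c3 c4 ee 9e 6c 26 67 bc 5c is 9 bytes > B = 6, so hash it first: H(key) = 24, then zero-pad to 6 bytes: K' = 24 00 00 00 00 00.
K' ⊕ ipad = 12 36 36 36 36 36; K' ⊕ opad = 78 5c 5c 5c 5c 5c.
Inner hash: sum = 18+54+54+54+54+54+212+173+6 = 679; mod 256 = 167 → a7.
Outer hash (recomputed tag): sum = 120+92+92+92+92+92+167 = 747; mod 256 = 235 → eb.
Recomputed tag = eb; claimed = d9 → mismatch.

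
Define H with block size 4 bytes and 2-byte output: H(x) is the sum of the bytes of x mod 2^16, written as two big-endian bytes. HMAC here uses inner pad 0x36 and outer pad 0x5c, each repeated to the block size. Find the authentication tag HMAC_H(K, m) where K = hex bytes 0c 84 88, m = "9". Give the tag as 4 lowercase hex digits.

0273

Key hex bytes 0c 84 88 is 3 bytes ≤ B = 4; zero-pad to 4 bytes: K' = 0c 84 88 00.
K' ⊕ ipad = 3a b2 be 36.  K' ⊕ opad = 50 d8 d4 5c.
Inner input = (K'⊕ipad) ∥ m = 3a b2 be 36 ∥ 39.
Inner hash: sum = 58+178+190+54+57 = 537 → 02 19.
Outer input = (K'⊕opad) ∥ inner = 50 d8 d4 5c ∥ 02 19.
Outer hash (tag): sum = 80+216+212+92+2+25 = 627 → 02 73.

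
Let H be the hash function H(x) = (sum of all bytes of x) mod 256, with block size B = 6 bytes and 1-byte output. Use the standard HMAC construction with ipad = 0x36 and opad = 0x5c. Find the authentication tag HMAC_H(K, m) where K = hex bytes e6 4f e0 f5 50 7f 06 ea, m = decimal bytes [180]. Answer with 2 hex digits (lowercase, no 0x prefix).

Key hex bytes e6 4f e0 f5 50 7f 06 ea is 8 bytes > B = 6, so hash it first: H(key) = c9, then zero-pad to 6 bytes: K' = c9 00 00 00 00 00.
K' ⊕ ipad = ff 36 36 36 36 36.  K' ⊕ opad = 95 5c 5c 5c 5c 5c.
Inner input = (K'⊕ipad) ∥ m = ff 36 36 36 36 36 ∥ b4.
Inner hash: sum = 255+54+54+54+54+54+180 = 705; mod 256 = 193 → c1.
Outer input = (K'⊕opad) ∥ inner = 95 5c 5c 5c 5c 5c ∥ c1.
Outer hash (tag): sum = 149+92+92+92+92+92+193 = 802; mod 256 = 34 → 22.

22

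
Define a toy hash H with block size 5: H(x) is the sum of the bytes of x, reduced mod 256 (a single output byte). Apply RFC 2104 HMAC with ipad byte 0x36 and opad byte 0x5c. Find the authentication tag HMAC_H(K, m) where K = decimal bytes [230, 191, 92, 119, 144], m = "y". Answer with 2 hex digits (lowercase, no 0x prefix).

Key decimal bytes [230, 191, 92, 119, 144] = e6 bf 5c 77 90 is exactly B = 5 bytes: K' = e6 bf 5c 77 90.
K' ⊕ ipad = d0 89 6a 41 a6.  K' ⊕ opad = ba e3 00 2b cc.
Inner input = (K'⊕ipad) ∥ m = d0 89 6a 41 a6 ∥ 79.
Inner hash: sum = 208+137+106+65+166+121 = 803; mod 256 = 35 → 23.
Outer input = (K'⊕opad) ∥ inner = ba e3 00 2b cc ∥ 23.
Outer hash (tag): sum = 186+227+0+43+204+35 = 695; mod 256 = 183 → b7.

b7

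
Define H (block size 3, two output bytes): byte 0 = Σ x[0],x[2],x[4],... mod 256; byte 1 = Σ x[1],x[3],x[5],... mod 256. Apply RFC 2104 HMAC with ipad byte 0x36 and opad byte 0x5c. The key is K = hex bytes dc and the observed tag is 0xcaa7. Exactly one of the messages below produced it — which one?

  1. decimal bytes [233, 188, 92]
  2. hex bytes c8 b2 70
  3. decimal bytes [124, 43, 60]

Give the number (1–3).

3

Key hex bytes dc is 1 byte ≤ B = 3; zero-pad to 3 bytes: K' = dc 00 00.
K' ⊕ ipad = ea 36 36; K' ⊕ opad = 80 5c 5c.
m1: inner = H(ea 36 36 e9 bc 5c) = dc 7b; tag = H(80 5c 5c dc 7b) = 5738
m2: inner = H(ea 36 36 c8 b2 70) = d2 6e; tag = H(80 5c 5c d2 6e) = 4a2e
m3: inner = H(ea 36 36 7c 2b 3c) = 4b ee; tag = H(80 5c 5c 4b ee) = caa7 ← matches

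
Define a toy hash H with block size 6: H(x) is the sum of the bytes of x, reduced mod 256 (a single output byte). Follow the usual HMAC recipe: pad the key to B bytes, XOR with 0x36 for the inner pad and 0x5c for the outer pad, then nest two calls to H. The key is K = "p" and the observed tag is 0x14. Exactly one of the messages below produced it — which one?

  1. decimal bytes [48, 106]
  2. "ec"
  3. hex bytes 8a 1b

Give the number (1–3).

Key "p" = 70 is 1 byte ≤ B = 6; zero-pad to 6 bytes: K' = 70 00 00 00 00 00.
K' ⊕ ipad = 46 36 36 36 36 36; K' ⊕ opad = 2c 5c 5c 5c 5c 5c.
m1: inner = H(46 36 36 36 36 36 30 6a) = ee; tag = H(2c 5c 5c 5c 5c 5c ee) = e6
m2: inner = H(46 36 36 36 36 36 65 63) = 1c; tag = H(2c 5c 5c 5c 5c 5c 1c) = 14 ← matches
m3: inner = H(46 36 36 36 36 36 8a 1b) = f9; tag = H(2c 5c 5c 5c 5c 5c f9) = f1

2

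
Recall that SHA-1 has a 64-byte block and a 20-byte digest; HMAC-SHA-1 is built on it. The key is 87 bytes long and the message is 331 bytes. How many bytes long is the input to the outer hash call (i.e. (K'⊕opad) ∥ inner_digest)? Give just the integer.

Key is 87 > 64 bytes, so it is hashed to 20 bytes then zero-padded to 64: |K'| = 64.
Outer input = (K'⊕opad) ∥ H(inner) → 64 + 20 = 84 bytes.

84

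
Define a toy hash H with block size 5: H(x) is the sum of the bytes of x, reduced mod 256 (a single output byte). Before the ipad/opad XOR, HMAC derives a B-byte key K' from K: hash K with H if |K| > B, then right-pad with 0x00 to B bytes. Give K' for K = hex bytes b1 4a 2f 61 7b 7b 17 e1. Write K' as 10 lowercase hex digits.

|K| = 8 > B = 5, so first hash the key.
H(K): sum = 177+74+47+97+123+123+23+225 = 889; mod 256 = 121 → 79.
Zero-pad H(K) = 79 to 5 bytes: K' = 79 00 00 00 00.

7900000000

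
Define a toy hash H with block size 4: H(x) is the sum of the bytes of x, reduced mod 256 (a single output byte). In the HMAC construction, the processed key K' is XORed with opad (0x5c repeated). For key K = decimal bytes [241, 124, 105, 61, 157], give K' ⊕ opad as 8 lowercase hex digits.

ec5c5c5c

Key decimal bytes [241, 124, 105, 61, 157] = f1 7c 69 3d 9d is 5 bytes > B = 4, so hash it first: H(key) = b0, then zero-pad to 4 bytes: K' = b0 00 00 00.
XOR each byte with 0x5c: b0⊕5c=ec, 00⊕5c=5c, 00⊕5c=5c, 00⊕5c=5c.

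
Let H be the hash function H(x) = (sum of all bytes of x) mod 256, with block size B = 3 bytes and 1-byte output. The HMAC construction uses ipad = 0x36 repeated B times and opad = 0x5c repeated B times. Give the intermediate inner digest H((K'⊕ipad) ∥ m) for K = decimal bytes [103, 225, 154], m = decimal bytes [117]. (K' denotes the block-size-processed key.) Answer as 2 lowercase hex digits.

Key decimal bytes [103, 225, 154] = 67 e1 9a is exactly B = 3 bytes: K' = 67 e1 9a.
K' ⊕ ipad = 51 d7 ac.
Inner input = 51 d7 ac ∥ 75.
Inner hash: sum = 81+215+172+117 = 585; mod 256 = 73 → 49.

49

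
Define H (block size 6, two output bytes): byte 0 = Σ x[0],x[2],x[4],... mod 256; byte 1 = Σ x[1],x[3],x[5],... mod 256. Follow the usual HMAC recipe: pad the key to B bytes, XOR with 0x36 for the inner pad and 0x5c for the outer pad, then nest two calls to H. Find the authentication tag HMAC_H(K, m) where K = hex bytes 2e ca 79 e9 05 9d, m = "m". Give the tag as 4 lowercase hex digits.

f792

Key hex bytes 2e ca 79 e9 05 9d is exactly B = 6 bytes: K' = 2e ca 79 e9 05 9d.
K' ⊕ ipad = 18 fc 4f df 33 ab.  K' ⊕ opad = 72 96 25 b5 59 c1.
Inner input = (K'⊕ipad) ∥ m = 18 fc 4f df 33 ab ∥ 6d.
Inner hash: even-index sum = 263 mod 256 = 7; odd-index sum = 646 mod 256 = 134 → 07 86.
Outer input = (K'⊕opad) ∥ inner = 72 96 25 b5 59 c1 ∥ 07 86.
Outer hash (tag): even-index sum = 247 mod 256 = 247; odd-index sum = 658 mod 256 = 146 → f7 92.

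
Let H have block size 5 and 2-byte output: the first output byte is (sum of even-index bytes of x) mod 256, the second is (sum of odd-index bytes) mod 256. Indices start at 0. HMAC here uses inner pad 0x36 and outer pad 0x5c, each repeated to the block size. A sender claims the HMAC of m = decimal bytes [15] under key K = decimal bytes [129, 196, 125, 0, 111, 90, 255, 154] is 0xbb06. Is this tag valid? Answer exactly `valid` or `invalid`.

valid

Key decimal bytes [129, 196, 125, 0, 111, 90, 255, 154] = 81 c4 7d 00 6f 5a ff 9a is 8 bytes > B = 5, so hash it first: H(key) = 6c b8, then zero-pad to 5 bytes: K' = 6c b8 00 00 00.
K' ⊕ ipad = 5a 8e 36 36 36; K' ⊕ opad = 30 e4 5c 5c 5c.
Inner hash: even-index sum = 198 mod 256 = 198; odd-index sum = 211 mod 256 = 211 → c6 d3.
Outer hash (recomputed tag): even-index sum = 443 mod 256 = 187; odd-index sum = 518 mod 256 = 6 → bb 06.
Recomputed tag = bb06; claimed = bb06 → match.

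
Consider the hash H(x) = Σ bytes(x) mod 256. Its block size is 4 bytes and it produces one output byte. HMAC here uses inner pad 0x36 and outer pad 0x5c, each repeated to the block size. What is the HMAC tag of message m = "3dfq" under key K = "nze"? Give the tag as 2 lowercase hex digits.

Key "nze" = 6e 7a 65 is 3 bytes ≤ B = 4; zero-pad to 4 bytes: K' = 6e 7a 65 00.
K' ⊕ ipad = 58 4c 53 36.  K' ⊕ opad = 32 26 39 5c.
Inner input = (K'⊕ipad) ∥ m = 58 4c 53 36 ∥ 33 64 66 71.
Inner hash: sum = 88+76+83+54+51+100+102+113 = 667; mod 256 = 155 → 9b.
Outer input = (K'⊕opad) ∥ inner = 32 26 39 5c ∥ 9b.
Outer hash (tag): sum = 50+38+57+92+155 = 392; mod 256 = 136 → 88.

88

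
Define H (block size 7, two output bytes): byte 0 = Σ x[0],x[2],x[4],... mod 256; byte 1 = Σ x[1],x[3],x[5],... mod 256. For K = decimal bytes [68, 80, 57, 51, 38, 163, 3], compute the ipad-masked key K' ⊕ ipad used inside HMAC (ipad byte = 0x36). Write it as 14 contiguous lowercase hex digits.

72660f05109535

Key decimal bytes [68, 80, 57, 51, 38, 163, 3] = 44 50 39 33 26 a3 03 is exactly B = 7 bytes: K' = 44 50 39 33 26 a3 03.
XOR each byte with 0x36: 44⊕36=72, 50⊕36=66, 39⊕36=0f, 33⊕36=05, 26⊕36=10, a3⊕36=95, 03⊕36=35.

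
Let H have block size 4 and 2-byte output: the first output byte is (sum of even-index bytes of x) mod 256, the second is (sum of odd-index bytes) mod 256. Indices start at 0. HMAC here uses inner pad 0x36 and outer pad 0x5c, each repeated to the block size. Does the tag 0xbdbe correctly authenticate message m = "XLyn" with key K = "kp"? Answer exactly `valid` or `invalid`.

invalid

Key "kp" = 6b 70 is 2 bytes ≤ B = 4; zero-pad to 4 bytes: K' = 6b 70 00 00.
K' ⊕ ipad = 5d 46 36 36; K' ⊕ opad = 37 2c 5c 5c.
Inner hash: even-index sum = 356 mod 256 = 100; odd-index sum = 310 mod 256 = 54 → 64 36.
Outer hash (recomputed tag): even-index sum = 247 mod 256 = 247; odd-index sum = 190 mod 256 = 190 → f7 be.
Recomputed tag = f7be; claimed = bdbe → mismatch.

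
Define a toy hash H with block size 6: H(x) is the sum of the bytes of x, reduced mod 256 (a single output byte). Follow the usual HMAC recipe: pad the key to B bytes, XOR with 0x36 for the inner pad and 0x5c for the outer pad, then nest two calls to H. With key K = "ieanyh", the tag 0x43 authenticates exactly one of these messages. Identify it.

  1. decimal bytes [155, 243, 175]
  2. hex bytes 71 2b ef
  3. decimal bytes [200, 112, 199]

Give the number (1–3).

3

Key "ieanyh" = 69 65 61 6e 79 68 is exactly B = 6 bytes: K' = 69 65 61 6e 79 68.
K' ⊕ ipad = 5f 53 57 58 4f 5e; K' ⊕ opad = 35 39 3d 32 25 34.
m1: inner = H(5f 53 57 58 4f 5e 9b f3 af) = 4b; tag = H(35 39 3d 32 25 34 4b) = 81
m2: inner = H(5f 53 57 58 4f 5e 71 2b ef) = 99; tag = H(35 39 3d 32 25 34 99) = cf
m3: inner = H(5f 53 57 58 4f 5e c8 70 c7) = 0d; tag = H(35 39 3d 32 25 34 0d) = 43 ← matches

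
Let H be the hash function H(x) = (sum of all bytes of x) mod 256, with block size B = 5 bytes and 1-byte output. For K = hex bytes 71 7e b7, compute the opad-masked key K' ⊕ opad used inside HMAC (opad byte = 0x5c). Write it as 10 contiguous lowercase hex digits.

Key hex bytes 71 7e b7 is 3 bytes ≤ B = 5; zero-pad to 5 bytes: K' = 71 7e b7 00 00.
XOR each byte with 0x5c: 71⊕5c=2d, 7e⊕5c=22, b7⊕5c=eb, 00⊕5c=5c, 00⊕5c=5c.

2d22eb5c5c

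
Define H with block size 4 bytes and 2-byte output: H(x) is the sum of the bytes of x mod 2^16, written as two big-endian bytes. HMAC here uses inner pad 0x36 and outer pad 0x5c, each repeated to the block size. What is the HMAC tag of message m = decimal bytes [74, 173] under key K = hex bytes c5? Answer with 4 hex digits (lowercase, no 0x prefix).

Key hex bytes c5 is 1 byte ≤ B = 4; zero-pad to 4 bytes: K' = c5 00 00 00.
K' ⊕ ipad = f3 36 36 36.  K' ⊕ opad = 99 5c 5c 5c.
Inner input = (K'⊕ipad) ∥ m = f3 36 36 36 ∥ 4a ad.
Inner hash: sum = 243+54+54+54+74+173 = 652 → 02 8c.
Outer input = (K'⊕opad) ∥ inner = 99 5c 5c 5c ∥ 02 8c.
Outer hash (tag): sum = 153+92+92+92+2+140 = 571 → 02 3b.

023b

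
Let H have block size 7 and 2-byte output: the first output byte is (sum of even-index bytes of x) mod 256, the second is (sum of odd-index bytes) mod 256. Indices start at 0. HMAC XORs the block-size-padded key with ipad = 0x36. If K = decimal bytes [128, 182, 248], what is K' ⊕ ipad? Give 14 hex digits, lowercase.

Key decimal bytes [128, 182, 248] = 80 b6 f8 is 3 bytes ≤ B = 7; zero-pad to 7 bytes: K' = 80 b6 f8 00 00 00 00.
XOR each byte with 0x36: 80⊕36=b6, b6⊕36=80, f8⊕36=ce, 00⊕36=36, 00⊕36=36, 00⊕36=36, 00⊕36=36.

b680ce36363636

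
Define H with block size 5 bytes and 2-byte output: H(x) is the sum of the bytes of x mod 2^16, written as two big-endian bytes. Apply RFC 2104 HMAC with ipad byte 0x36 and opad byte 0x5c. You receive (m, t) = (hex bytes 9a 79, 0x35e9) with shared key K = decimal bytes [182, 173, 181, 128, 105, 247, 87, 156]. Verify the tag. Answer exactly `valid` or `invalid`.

invalid

Key decimal bytes [182, 173, 181, 128, 105, 247, 87, 156] = b6 ad b5 80 69 f7 57 9c is 8 bytes > B = 5, so hash it first: H(key) = 04 eb, then zero-pad to 5 bytes: K' = 04 eb 00 00 00.
K' ⊕ ipad = 32 dd 36 36 36; K' ⊕ opad = 58 b7 5c 5c 5c.
Inner hash: sum = 50+221+54+54+54+154+121 = 708 → 02 c4.
Outer hash (recomputed tag): sum = 88+183+92+92+92+2+196 = 745 → 02 e9.
Recomputed tag = 02e9; claimed = 35e9 → mismatch.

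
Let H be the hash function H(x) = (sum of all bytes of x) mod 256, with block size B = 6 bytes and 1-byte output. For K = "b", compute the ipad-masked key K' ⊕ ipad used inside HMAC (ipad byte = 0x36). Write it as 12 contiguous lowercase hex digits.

Key "b" = 62 is 1 byte ≤ B = 6; zero-pad to 6 bytes: K' = 62 00 00 00 00 00.
XOR each byte with 0x36: 62⊕36=54, 00⊕36=36, 00⊕36=36, 00⊕36=36, 00⊕36=36, 00⊕36=36.

543636363636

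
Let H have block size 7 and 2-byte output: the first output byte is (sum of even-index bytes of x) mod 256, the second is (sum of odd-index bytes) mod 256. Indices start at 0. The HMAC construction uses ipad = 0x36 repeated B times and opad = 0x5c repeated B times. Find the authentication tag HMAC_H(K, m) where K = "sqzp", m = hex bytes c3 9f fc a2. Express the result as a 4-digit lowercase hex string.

Key "sqzp" = 73 71 7a 70 is 4 bytes ≤ B = 7; zero-pad to 7 bytes: K' = 73 71 7a 70 00 00 00.
K' ⊕ ipad = 45 47 4c 46 36 36 36.  K' ⊕ opad = 2f 2d 26 2c 5c 5c 5c.
Inner input = (K'⊕ipad) ∥ m = 45 47 4c 46 36 36 36 ∥ c3 9f fc a2.
Inner hash: even-index sum = 574 mod 256 = 62; odd-index sum = 642 mod 256 = 130 → 3e 82.
Outer input = (K'⊕opad) ∥ inner = 2f 2d 26 2c 5c 5c 5c ∥ 3e 82.
Outer hash (tag): even-index sum = 399 mod 256 = 143; odd-index sum = 243 mod 256 = 243 → 8f f3.

8ff3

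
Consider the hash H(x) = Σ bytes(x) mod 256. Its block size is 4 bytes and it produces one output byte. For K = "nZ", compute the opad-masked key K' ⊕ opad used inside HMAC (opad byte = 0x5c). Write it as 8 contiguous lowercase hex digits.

Key "nZ" = 6e 5a is 2 bytes ≤ B = 4; zero-pad to 4 bytes: K' = 6e 5a 00 00.
XOR each byte with 0x5c: 6e⊕5c=32, 5a⊕5c=06, 00⊕5c=5c, 00⊕5c=5c.

32065c5c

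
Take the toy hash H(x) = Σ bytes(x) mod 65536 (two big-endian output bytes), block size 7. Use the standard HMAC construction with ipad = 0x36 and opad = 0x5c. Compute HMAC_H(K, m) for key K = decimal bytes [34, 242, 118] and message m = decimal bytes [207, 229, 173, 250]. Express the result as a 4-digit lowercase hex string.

Key decimal bytes [34, 242, 118] = 22 f2 76 is 3 bytes ≤ B = 7; zero-pad to 7 bytes: K' = 22 f2 76 00 00 00 00.
K' ⊕ ipad = 14 c4 40 36 36 36 36.  K' ⊕ opad = 7e ae 2a 5c 5c 5c 5c.
Inner input = (K'⊕ipad) ∥ m = 14 c4 40 36 36 36 36 ∥ cf e5 ad fa.
Inner hash: sum = 20+196+64+54+54+54+54+207+229+173+250 = 1355 → 05 4b.
Outer input = (K'⊕opad) ∥ inner = 7e ae 2a 5c 5c 5c 5c ∥ 05 4b.
Outer hash (tag): sum = 126+174+42+92+92+92+92+5+75 = 790 → 03 16.

0316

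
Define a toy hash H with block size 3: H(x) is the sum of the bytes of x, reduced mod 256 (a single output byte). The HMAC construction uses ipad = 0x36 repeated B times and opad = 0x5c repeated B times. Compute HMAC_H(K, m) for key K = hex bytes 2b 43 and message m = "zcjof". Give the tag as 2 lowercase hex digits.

Key hex bytes 2b 43 is 2 bytes ≤ B = 3; zero-pad to 3 bytes: K' = 2b 43 00.
K' ⊕ ipad = 1d 75 36.  K' ⊕ opad = 77 1f 5c.
Inner input = (K'⊕ipad) ∥ m = 1d 75 36 ∥ 7a 63 6a 6f 66.
Inner hash: sum = 29+117+54+122+99+106+111+102 = 740; mod 256 = 228 → e4.
Outer input = (K'⊕opad) ∥ inner = 77 1f 5c ∥ e4.
Outer hash (tag): sum = 119+31+92+228 = 470; mod 256 = 214 → d6.

d6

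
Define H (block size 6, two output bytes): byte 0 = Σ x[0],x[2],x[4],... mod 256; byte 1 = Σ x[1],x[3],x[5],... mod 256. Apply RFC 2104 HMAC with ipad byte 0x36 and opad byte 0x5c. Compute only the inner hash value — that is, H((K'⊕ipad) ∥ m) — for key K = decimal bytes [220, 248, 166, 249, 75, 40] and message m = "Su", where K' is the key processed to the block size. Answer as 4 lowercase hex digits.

4a30

Key decimal bytes [220, 248, 166, 249, 75, 40] = dc f8 a6 f9 4b 28 is exactly B = 6 bytes: K' = dc f8 a6 f9 4b 28.
K' ⊕ ipad = ea ce 90 cf 7d 1e.
Inner input = ea ce 90 cf 7d 1e ∥ 53 75.
Inner hash: even-index sum = 586 mod 256 = 74; odd-index sum = 560 mod 256 = 48 → 4a 30.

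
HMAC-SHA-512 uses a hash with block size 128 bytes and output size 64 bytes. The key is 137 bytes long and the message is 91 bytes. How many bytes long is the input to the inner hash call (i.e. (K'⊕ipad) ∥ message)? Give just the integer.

Key is 137 > 128 bytes, so it is hashed to 64 bytes then zero-padded to 128: |K'| = 128.
Inner input = (K'⊕ipad) ∥ m → 128 + 91 = 219 bytes.

219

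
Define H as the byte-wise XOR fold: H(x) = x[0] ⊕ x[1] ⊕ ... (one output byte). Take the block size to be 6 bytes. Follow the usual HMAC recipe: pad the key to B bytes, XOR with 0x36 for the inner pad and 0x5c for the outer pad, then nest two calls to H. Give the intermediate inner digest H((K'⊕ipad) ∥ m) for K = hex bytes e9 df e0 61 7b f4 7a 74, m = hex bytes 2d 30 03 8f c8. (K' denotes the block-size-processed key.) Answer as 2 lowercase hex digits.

6f

Key hex bytes e9 df e0 61 7b f4 7a 74 is 8 bytes > B = 6, so hash it first: H(key) = 36, then zero-pad to 6 bytes: K' = 36 00 00 00 00 00.
K' ⊕ ipad = 00 36 36 36 36 36.
Inner input = 00 36 36 36 36 36 ∥ 2d 30 03 8f c8.
Inner hash: XOR 00⊕36⊕36⊕36⊕36⊕36⊕2d⊕30⊕03⊕8f⊕c8 = 6f.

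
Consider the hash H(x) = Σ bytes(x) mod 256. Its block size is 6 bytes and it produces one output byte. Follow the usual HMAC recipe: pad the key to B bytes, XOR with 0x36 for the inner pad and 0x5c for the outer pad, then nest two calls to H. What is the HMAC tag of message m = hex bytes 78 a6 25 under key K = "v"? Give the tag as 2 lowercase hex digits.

Key "v" = 76 is 1 byte ≤ B = 6; zero-pad to 6 bytes: K' = 76 00 00 00 00 00.
K' ⊕ ipad = 40 36 36 36 36 36.  K' ⊕ opad = 2a 5c 5c 5c 5c 5c.
Inner input = (K'⊕ipad) ∥ m = 40 36 36 36 36 36 ∥ 78 a6 25.
Inner hash: sum = 64+54+54+54+54+54+120+166+37 = 657; mod 256 = 145 → 91.
Outer input = (K'⊕opad) ∥ inner = 2a 5c 5c 5c 5c 5c ∥ 91.
Outer hash (tag): sum = 42+92+92+92+92+92+145 = 647; mod 256 = 135 → 87.

87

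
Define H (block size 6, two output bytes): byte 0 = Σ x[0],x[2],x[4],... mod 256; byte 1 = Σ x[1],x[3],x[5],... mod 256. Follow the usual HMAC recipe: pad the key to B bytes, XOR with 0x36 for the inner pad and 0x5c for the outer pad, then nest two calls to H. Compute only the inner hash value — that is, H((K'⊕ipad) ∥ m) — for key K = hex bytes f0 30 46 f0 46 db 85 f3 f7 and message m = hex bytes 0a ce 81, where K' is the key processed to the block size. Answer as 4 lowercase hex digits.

c512

Key hex bytes f0 30 46 f0 46 db 85 f3 f7 is 9 bytes > B = 6, so hash it first: H(key) = f8 ee, then zero-pad to 6 bytes: K' = f8 ee 00 00 00 00.
K' ⊕ ipad = ce d8 36 36 36 36.
Inner input = ce d8 36 36 36 36 ∥ 0a ce 81.
Inner hash: even-index sum = 453 mod 256 = 197; odd-index sum = 530 mod 256 = 18 → c5 12.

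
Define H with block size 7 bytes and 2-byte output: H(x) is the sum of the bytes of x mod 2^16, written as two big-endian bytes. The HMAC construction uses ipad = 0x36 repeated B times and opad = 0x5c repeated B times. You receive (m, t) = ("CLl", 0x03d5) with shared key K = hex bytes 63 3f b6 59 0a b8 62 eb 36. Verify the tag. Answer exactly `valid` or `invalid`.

valid

Key hex bytes 63 3f b6 59 0a b8 62 eb 36 is 9 bytes > B = 7, so hash it first: H(key) = 03 f6, then zero-pad to 7 bytes: K' = 03 f6 00 00 00 00 00.
K' ⊕ ipad = 35 c0 36 36 36 36 36; K' ⊕ opad = 5f aa 5c 5c 5c 5c 5c.
Inner hash: sum = 53+192+54+54+54+54+54+67+76+108 = 766 → 02 fe.
Outer hash (recomputed tag): sum = 95+170+92+92+92+92+92+2+254 = 981 → 03 d5.
Recomputed tag = 03d5; claimed = 03d5 → match.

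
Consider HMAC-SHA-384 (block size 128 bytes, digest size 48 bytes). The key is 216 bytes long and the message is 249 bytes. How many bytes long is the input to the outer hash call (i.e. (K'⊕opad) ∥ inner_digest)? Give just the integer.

Key is 216 > 128 bytes, so it is hashed to 48 bytes then zero-padded to 128: |K'| = 128.
Outer input = (K'⊕opad) ∥ H(inner) → 128 + 48 = 176 bytes.

176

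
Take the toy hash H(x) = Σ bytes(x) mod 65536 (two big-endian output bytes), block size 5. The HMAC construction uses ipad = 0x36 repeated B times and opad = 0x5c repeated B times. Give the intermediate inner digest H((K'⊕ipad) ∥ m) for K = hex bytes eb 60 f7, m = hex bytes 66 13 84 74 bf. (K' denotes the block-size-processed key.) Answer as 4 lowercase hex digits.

0490

Key hex bytes eb 60 f7 is 3 bytes ≤ B = 5; zero-pad to 5 bytes: K' = eb 60 f7 00 00.
K' ⊕ ipad = dd 56 c1 36 36.
Inner input = dd 56 c1 36 36 ∥ 66 13 84 74 bf.
Inner hash: sum = 221+86+193+54+54+102+19+132+116+191 = 1168 → 04 90.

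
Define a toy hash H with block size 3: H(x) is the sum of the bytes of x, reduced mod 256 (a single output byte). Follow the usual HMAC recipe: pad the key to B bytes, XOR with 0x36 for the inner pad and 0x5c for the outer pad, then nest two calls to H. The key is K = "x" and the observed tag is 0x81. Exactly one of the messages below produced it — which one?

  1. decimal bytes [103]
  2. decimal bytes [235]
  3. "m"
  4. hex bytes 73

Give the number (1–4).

Key "x" = 78 is 1 byte ≤ B = 3; zero-pad to 3 bytes: K' = 78 00 00.
K' ⊕ ipad = 4e 36 36; K' ⊕ opad = 24 5c 5c.
m1: inner = H(4e 36 36 67) = 21; tag = H(24 5c 5c 21) = fd
m2: inner = H(4e 36 36 eb) = a5; tag = H(24 5c 5c a5) = 81 ← matches
m3: inner = H(4e 36 36 6d) = 27; tag = H(24 5c 5c 27) = 03
m4: inner = H(4e 36 36 73) = 2d; tag = H(24 5c 5c 2d) = 09

2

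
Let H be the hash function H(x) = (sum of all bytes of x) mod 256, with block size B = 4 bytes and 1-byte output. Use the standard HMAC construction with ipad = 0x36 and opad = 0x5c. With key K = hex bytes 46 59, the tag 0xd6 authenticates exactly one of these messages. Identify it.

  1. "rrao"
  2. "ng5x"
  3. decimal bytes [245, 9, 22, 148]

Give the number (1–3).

Key hex bytes 46 59 is 2 bytes ≤ B = 4; zero-pad to 4 bytes: K' = 46 59 00 00.
K' ⊕ ipad = 70 6f 36 36; K' ⊕ opad = 1a 05 5c 5c.
m1: inner = H(70 6f 36 36 72 72 61 6f) = ff; tag = H(1a 05 5c 5c ff) = d6 ← matches
m2: inner = H(70 6f 36 36 6e 67 35 78) = cd; tag = H(1a 05 5c 5c cd) = a4
m3: inner = H(70 6f 36 36 f5 09 16 94) = f3; tag = H(1a 05 5c 5c f3) = ca

1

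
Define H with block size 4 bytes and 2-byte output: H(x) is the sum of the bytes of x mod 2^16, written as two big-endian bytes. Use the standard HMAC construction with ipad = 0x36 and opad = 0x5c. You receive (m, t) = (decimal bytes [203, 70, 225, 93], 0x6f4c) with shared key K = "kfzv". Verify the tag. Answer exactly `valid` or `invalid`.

invalid

Key "kfzv" = 6b 66 7a 76 is exactly B = 4 bytes: K' = 6b 66 7a 76.
K' ⊕ ipad = 5d 50 4c 40; K' ⊕ opad = 37 3a 26 2a.
Inner hash: sum = 93+80+76+64+203+70+225+93 = 904 → 03 88.
Outer hash (recomputed tag): sum = 55+58+38+42+3+136 = 332 → 01 4c.
Recomputed tag = 014c; claimed = 6f4c → mismatch.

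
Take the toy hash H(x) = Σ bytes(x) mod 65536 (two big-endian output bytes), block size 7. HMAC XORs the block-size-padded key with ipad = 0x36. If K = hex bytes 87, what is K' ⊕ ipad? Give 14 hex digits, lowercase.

b1363636363636

Key hex bytes 87 is 1 byte ≤ B = 7; zero-pad to 7 bytes: K' = 87 00 00 00 00 00 00.
XOR each byte with 0x36: 87⊕36=b1, 00⊕36=36, 00⊕36=36, 00⊕36=36, 00⊕36=36, 00⊕36=36, 00⊕36=36.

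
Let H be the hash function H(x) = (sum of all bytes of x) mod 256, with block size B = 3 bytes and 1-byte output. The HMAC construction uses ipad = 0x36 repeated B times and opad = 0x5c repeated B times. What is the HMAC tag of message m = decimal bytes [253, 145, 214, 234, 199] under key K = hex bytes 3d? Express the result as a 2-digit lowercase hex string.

a5

Key hex bytes 3d is 1 byte ≤ B = 3; zero-pad to 3 bytes: K' = 3d 00 00.
K' ⊕ ipad = 0b 36 36.  K' ⊕ opad = 61 5c 5c.
Inner input = (K'⊕ipad) ∥ m = 0b 36 36 ∥ fd 91 d6 ea c7.
Inner hash: sum = 11+54+54+253+145+214+234+199 = 1164; mod 256 = 140 → 8c.
Outer input = (K'⊕opad) ∥ inner = 61 5c 5c ∥ 8c.
Outer hash (tag): sum = 97+92+92+140 = 421; mod 256 = 165 → a5.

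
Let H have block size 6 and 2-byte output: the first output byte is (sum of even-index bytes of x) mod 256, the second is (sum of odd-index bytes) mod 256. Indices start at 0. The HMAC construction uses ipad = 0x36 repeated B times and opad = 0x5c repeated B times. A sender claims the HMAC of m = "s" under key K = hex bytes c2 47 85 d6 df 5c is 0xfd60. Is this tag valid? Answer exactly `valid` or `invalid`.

valid

Key hex bytes c2 47 85 d6 df 5c is exactly B = 6 bytes: K' = c2 47 85 d6 df 5c.
K' ⊕ ipad = f4 71 b3 e0 e9 6a; K' ⊕ opad = 9e 1b d9 8a 83 00.
Inner hash: even-index sum = 771 mod 256 = 3; odd-index sum = 443 mod 256 = 187 → 03 bb.
Outer hash (recomputed tag): even-index sum = 509 mod 256 = 253; odd-index sum = 352 mod 256 = 96 → fd 60.
Recomputed tag = fd60; claimed = fd60 → match.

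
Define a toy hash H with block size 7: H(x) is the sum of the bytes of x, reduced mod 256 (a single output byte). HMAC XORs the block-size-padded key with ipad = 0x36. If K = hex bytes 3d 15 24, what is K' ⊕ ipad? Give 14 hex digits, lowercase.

Key hex bytes 3d 15 24 is 3 bytes ≤ B = 7; zero-pad to 7 bytes: K' = 3d 15 24 00 00 00 00.
XOR each byte with 0x36: 3d⊕36=0b, 15⊕36=23, 24⊕36=12, 00⊕36=36, 00⊕36=36, 00⊕36=36, 00⊕36=36.

0b231236363636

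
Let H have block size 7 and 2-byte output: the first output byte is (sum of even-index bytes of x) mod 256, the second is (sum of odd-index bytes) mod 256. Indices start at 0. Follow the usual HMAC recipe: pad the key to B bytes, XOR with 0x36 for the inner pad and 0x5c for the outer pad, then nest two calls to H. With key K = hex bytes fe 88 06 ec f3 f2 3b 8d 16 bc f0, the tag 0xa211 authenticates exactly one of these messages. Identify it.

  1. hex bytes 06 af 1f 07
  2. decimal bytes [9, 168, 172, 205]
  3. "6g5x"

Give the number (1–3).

Key hex bytes fe 88 06 ec f3 f2 3b 8d 16 bc f0 is 11 bytes > B = 7, so hash it first: H(key) = 38 af, then zero-pad to 7 bytes: K' = 38 af 00 00 00 00 00.
K' ⊕ ipad = 0e 99 36 36 36 36 36; K' ⊕ opad = 64 f3 5c 5c 5c 5c 5c.
m1: inner = H(0e 99 36 36 36 36 36 06 af 1f 07) = 66 2a; tag = H(64 f3 5c 5c 5c 5c 5c 66 2a) = a211 ← matches
m2: inner = H(0e 99 36 36 36 36 36 09 a8 ac cd) = 25 ba; tag = H(64 f3 5c 5c 5c 5c 5c 25 ba) = 32d0
m3: inner = H(0e 99 36 36 36 36 36 36 67 35 78) = 8f 70; tag = H(64 f3 5c 5c 5c 5c 5c 8f 70) = e83a

1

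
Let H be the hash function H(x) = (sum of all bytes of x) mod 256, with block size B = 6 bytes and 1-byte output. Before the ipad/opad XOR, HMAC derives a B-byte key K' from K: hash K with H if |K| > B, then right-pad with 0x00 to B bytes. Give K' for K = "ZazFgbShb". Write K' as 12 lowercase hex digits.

|K| = 9 > B = 6, so first hash the key.
H(K): sum = 90+97+122+70+103+98+83+104+98 = 865; mod 256 = 97 → 61.
Zero-pad H(K) = 61 to 6 bytes: K' = 61 00 00 00 00 00.

610000000000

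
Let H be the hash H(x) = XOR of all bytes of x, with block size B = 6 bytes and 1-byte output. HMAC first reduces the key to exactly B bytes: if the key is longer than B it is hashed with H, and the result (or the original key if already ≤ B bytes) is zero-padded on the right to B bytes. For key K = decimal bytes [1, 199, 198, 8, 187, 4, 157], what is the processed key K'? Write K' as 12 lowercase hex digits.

|K| = 7 > B = 6, so first hash the key.
H(K): XOR 01⊕c7⊕c6⊕08⊕bb⊕04⊕9d = 2a.
Zero-pad H(K) = 2a to 6 bytes: K' = 2a 00 00 00 00 00.

2a0000000000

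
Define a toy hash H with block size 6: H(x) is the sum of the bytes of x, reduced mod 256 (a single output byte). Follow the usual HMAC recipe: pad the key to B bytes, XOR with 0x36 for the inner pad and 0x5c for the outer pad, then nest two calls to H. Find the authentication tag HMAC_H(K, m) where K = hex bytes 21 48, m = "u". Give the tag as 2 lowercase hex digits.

e3

Key hex bytes 21 48 is 2 bytes ≤ B = 6; zero-pad to 6 bytes: K' = 21 48 00 00 00 00.
K' ⊕ ipad = 17 7e 36 36 36 36.  K' ⊕ opad = 7d 14 5c 5c 5c 5c.
Inner input = (K'⊕ipad) ∥ m = 17 7e 36 36 36 36 ∥ 75.
Inner hash: sum = 23+126+54+54+54+54+117 = 482; mod 256 = 226 → e2.
Outer input = (K'⊕opad) ∥ inner = 7d 14 5c 5c 5c 5c ∥ e2.
Outer hash (tag): sum = 125+20+92+92+92+92+226 = 739; mod 256 = 227 → e3.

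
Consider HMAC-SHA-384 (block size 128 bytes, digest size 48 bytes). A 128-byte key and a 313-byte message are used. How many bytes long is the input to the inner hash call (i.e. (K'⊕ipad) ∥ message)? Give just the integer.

Key is 128 ≤ 128 bytes, zero-padded: |K'| = 128.
Inner input = (K'⊕ipad) ∥ m → 128 + 313 = 441 bytes.

441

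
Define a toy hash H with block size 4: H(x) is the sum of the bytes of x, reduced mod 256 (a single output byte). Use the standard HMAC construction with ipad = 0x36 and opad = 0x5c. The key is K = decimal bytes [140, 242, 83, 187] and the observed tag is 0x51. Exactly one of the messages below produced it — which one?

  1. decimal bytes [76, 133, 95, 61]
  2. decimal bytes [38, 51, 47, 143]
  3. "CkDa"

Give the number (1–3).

1

Key decimal bytes [140, 242, 83, 187] = 8c f2 53 bb is exactly B = 4 bytes: K' = 8c f2 53 bb.
K' ⊕ ipad = ba c4 65 8d; K' ⊕ opad = d0 ae 0f e7.
m1: inner = H(ba c4 65 8d 4c 85 5f 3d) = dd; tag = H(d0 ae 0f e7 dd) = 51 ← matches
m2: inner = H(ba c4 65 8d 26 33 2f 8f) = 87; tag = H(d0 ae 0f e7 87) = fb
m3: inner = H(ba c4 65 8d 43 6b 44 61) = c3; tag = H(d0 ae 0f e7 c3) = 37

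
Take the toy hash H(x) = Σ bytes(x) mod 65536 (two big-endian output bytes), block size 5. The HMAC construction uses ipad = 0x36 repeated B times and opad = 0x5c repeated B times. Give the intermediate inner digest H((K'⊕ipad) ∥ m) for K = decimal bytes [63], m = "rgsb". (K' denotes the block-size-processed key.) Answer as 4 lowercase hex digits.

Key decimal bytes [63] = 3f is 1 byte ≤ B = 5; zero-pad to 5 bytes: K' = 3f 00 00 00 00.
K' ⊕ ipad = 09 36 36 36 36.
Inner input = 09 36 36 36 36 ∥ 72 67 73 62.
Inner hash: sum = 9+54+54+54+54+114+103+115+98 = 655 → 02 8f.

028f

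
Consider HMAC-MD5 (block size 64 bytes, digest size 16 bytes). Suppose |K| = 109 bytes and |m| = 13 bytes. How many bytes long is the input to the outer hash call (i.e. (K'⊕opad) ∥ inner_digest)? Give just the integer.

80

Key is 109 > 64 bytes, so it is hashed to 16 bytes then zero-padded to 64: |K'| = 64.
Outer input = (K'⊕opad) ∥ H(inner) → 64 + 16 = 80 bytes.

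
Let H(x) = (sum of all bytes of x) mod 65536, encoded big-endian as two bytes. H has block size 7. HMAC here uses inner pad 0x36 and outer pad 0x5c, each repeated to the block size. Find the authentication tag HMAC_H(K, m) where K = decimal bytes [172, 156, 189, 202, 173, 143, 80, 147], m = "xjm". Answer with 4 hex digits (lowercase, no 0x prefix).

0340

Key decimal bytes [172, 156, 189, 202, 173, 143, 80, 147] = ac 9c bd ca ad 8f 50 93 is 8 bytes > B = 7, so hash it first: H(key) = 04 ee, then zero-pad to 7 bytes: K' = 04 ee 00 00 00 00 00.
K' ⊕ ipad = 32 d8 36 36 36 36 36.  K' ⊕ opad = 58 b2 5c 5c 5c 5c 5c.
Inner input = (K'⊕ipad) ∥ m = 32 d8 36 36 36 36 36 ∥ 78 6a 6d.
Inner hash: sum = 50+216+54+54+54+54+54+120+106+109 = 871 → 03 67.
Outer input = (K'⊕opad) ∥ inner = 58 b2 5c 5c 5c 5c 5c ∥ 03 67.
Outer hash (tag): sum = 88+178+92+92+92+92+92+3+103 = 832 → 03 40.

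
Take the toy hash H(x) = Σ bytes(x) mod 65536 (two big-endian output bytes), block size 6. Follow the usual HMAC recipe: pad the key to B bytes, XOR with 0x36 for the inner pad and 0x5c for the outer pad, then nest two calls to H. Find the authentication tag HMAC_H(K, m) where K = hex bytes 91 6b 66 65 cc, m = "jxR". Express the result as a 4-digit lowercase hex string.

0272

Key hex bytes 91 6b 66 65 cc is 5 bytes ≤ B = 6; zero-pad to 6 bytes: K' = 91 6b 66 65 cc 00.
K' ⊕ ipad = a7 5d 50 53 fa 36.  K' ⊕ opad = cd 37 3a 39 90 5c.
Inner input = (K'⊕ipad) ∥ m = a7 5d 50 53 fa 36 ∥ 6a 78 52.
Inner hash: sum = 167+93+80+83+250+54+106+120+82 = 1035 → 04 0b.
Outer input = (K'⊕opad) ∥ inner = cd 37 3a 39 90 5c ∥ 04 0b.
Outer hash (tag): sum = 205+55+58+57+144+92+4+11 = 626 → 02 72.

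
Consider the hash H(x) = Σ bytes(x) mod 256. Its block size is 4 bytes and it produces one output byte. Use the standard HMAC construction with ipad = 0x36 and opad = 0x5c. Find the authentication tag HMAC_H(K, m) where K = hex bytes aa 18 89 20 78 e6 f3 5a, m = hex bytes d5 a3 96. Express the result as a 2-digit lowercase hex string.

Key hex bytes aa 18 89 20 78 e6 f3 5a is 8 bytes > B = 4, so hash it first: H(key) = 16, then zero-pad to 4 bytes: K' = 16 00 00 00.
K' ⊕ ipad = 20 36 36 36.  K' ⊕ opad = 4a 5c 5c 5c.
Inner input = (K'⊕ipad) ∥ m = 20 36 36 36 ∥ d5 a3 96.
Inner hash: sum = 32+54+54+54+213+163+150 = 720; mod 256 = 208 → d0.
Outer input = (K'⊕opad) ∥ inner = 4a 5c 5c 5c ∥ d0.
Outer hash (tag): sum = 74+92+92+92+208 = 558; mod 256 = 46 → 2e.

2e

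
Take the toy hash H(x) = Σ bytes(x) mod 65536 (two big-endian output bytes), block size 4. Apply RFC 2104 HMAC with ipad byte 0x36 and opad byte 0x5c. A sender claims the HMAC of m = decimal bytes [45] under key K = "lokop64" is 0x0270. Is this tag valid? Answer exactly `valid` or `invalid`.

valid

Key "lokop64" = 6c 6f 6b 6f 70 36 34 is 7 bytes > B = 4, so hash it first: H(key) = 02 8f, then zero-pad to 4 bytes: K' = 02 8f 00 00.
K' ⊕ ipad = 34 b9 36 36; K' ⊕ opad = 5e d3 5c 5c.
Inner hash: sum = 52+185+54+54+45 = 390 → 01 86.
Outer hash (recomputed tag): sum = 94+211+92+92+1+134 = 624 → 02 70.
Recomputed tag = 0270; claimed = 0270 → match.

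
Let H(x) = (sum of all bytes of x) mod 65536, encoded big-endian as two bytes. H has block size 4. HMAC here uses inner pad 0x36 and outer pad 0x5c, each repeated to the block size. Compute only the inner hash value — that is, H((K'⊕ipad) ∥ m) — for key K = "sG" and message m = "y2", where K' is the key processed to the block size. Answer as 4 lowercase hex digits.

Key "sG" = 73 47 is 2 bytes ≤ B = 4; zero-pad to 4 bytes: K' = 73 47 00 00.
K' ⊕ ipad = 45 71 36 36.
Inner input = 45 71 36 36 ∥ 79 32.
Inner hash: sum = 69+113+54+54+121+50 = 461 → 01 cd.

01cd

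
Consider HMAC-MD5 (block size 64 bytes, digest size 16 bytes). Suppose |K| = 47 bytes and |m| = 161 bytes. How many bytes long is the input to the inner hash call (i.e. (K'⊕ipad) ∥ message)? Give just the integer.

Key is 47 ≤ 64 bytes, zero-padded: |K'| = 64.
Inner input = (K'⊕ipad) ∥ m → 64 + 161 = 225 bytes.

225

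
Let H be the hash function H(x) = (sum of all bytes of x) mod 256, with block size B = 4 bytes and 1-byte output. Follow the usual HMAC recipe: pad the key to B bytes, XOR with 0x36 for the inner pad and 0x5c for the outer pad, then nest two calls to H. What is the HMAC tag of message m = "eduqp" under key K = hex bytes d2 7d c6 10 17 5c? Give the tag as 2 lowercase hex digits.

Key hex bytes d2 7d c6 10 17 5c is 6 bytes > B = 4, so hash it first: H(key) = 98, then zero-pad to 4 bytes: K' = 98 00 00 00.
K' ⊕ ipad = ae 36 36 36.  K' ⊕ opad = c4 5c 5c 5c.
Inner input = (K'⊕ipad) ∥ m = ae 36 36 36 ∥ 65 64 75 71 70.
Inner hash: sum = 174+54+54+54+101+100+117+113+112 = 879; mod 256 = 111 → 6f.
Outer input = (K'⊕opad) ∥ inner = c4 5c 5c 5c ∥ 6f.
Outer hash (tag): sum = 196+92+92+92+111 = 583; mod 256 = 71 → 47.

47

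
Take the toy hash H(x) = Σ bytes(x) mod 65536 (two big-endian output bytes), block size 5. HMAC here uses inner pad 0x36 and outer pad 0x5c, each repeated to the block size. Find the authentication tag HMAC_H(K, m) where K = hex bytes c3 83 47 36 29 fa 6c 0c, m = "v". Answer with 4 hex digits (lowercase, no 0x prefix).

022b

Key hex bytes c3 83 47 36 29 fa 6c 0c is 8 bytes > B = 5, so hash it first: H(key) = 03 5e, then zero-pad to 5 bytes: K' = 03 5e 00 00 00.
K' ⊕ ipad = 35 68 36 36 36.  K' ⊕ opad = 5f 02 5c 5c 5c.
Inner input = (K'⊕ipad) ∥ m = 35 68 36 36 36 ∥ 76.
Inner hash: sum = 53+104+54+54+54+118 = 437 → 01 b5.
Outer input = (K'⊕opad) ∥ inner = 5f 02 5c 5c 5c ∥ 01 b5.
Outer hash (tag): sum = 95+2+92+92+92+1+181 = 555 → 02 2b.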